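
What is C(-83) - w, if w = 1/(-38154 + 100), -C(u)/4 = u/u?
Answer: -152215/38054 ≈ -4.0000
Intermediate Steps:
C(u) = -4 (C(u) = -4*u/u = -4*1 = -4)
w = -1/38054 (w = 1/(-38054) = -1/38054 ≈ -2.6278e-5)
C(-83) - w = -4 - 1*(-1/38054) = -4 + 1/38054 = -152215/38054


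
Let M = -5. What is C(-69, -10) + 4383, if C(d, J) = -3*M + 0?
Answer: 4398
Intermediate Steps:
C(d, J) = 15 (C(d, J) = -3*(-5) + 0 = 15 + 0 = 15)
C(-69, -10) + 4383 = 15 + 4383 = 4398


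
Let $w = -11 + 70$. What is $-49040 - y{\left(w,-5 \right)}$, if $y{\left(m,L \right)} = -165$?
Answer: $-48875$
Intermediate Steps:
$w = 59$
$-49040 - y{\left(w,-5 \right)} = -49040 - -165 = -49040 + 165 = -48875$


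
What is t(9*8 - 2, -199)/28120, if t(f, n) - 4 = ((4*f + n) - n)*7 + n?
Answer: 353/5624 ≈ 0.062767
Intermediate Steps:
t(f, n) = 4 + n + 28*f (t(f, n) = 4 + (((4*f + n) - n)*7 + n) = 4 + (((n + 4*f) - n)*7 + n) = 4 + ((4*f)*7 + n) = 4 + (28*f + n) = 4 + (n + 28*f) = 4 + n + 28*f)
t(9*8 - 2, -199)/28120 = (4 - 199 + 28*(9*8 - 2))/28120 = (4 - 199 + 28*(72 - 2))*(1/28120) = (4 - 199 + 28*70)*(1/28120) = (4 - 199 + 1960)*(1/28120) = 1765*(1/28120) = 353/5624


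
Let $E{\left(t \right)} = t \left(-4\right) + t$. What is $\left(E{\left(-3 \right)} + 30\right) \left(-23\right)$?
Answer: $-897$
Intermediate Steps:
$E{\left(t \right)} = - 3 t$ ($E{\left(t \right)} = - 4 t + t = - 3 t$)
$\left(E{\left(-3 \right)} + 30\right) \left(-23\right) = \left(\left(-3\right) \left(-3\right) + 30\right) \left(-23\right) = \left(9 + 30\right) \left(-23\right) = 39 \left(-23\right) = -897$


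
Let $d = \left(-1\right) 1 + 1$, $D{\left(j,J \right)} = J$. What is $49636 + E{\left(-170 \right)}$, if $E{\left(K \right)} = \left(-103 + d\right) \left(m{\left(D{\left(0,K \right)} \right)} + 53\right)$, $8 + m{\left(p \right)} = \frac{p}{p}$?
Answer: $44898$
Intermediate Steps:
$m{\left(p \right)} = -7$ ($m{\left(p \right)} = -8 + \frac{p}{p} = -8 + 1 = -7$)
$d = 0$ ($d = -1 + 1 = 0$)
$E{\left(K \right)} = -4738$ ($E{\left(K \right)} = \left(-103 + 0\right) \left(-7 + 53\right) = \left(-103\right) 46 = -4738$)
$49636 + E{\left(-170 \right)} = 49636 - 4738 = 44898$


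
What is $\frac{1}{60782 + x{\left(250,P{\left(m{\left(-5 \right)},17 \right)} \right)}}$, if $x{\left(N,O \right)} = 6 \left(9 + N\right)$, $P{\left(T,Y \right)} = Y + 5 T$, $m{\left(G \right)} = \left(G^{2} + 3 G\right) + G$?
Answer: $\frac{1}{62336} \approx 1.6042 \cdot 10^{-5}$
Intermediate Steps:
$m{\left(G \right)} = G^{2} + 4 G$
$x{\left(N,O \right)} = 54 + 6 N$
$\frac{1}{60782 + x{\left(250,P{\left(m{\left(-5 \right)},17 \right)} \right)}} = \frac{1}{60782 + \left(54 + 6 \cdot 250\right)} = \frac{1}{60782 + \left(54 + 1500\right)} = \frac{1}{60782 + 1554} = \frac{1}{62336}$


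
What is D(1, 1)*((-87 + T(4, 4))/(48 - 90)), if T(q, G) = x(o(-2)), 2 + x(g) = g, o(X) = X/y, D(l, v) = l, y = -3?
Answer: 265/126 ≈ 2.1032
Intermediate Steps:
o(X) = -X/3 (o(X) = X/(-3) = X*(-⅓) = -X/3)
x(g) = -2 + g
T(q, G) = -4/3 (T(q, G) = -2 - ⅓*(-2) = -2 + ⅔ = -4/3)
D(1, 1)*((-87 + T(4, 4))/(48 - 90)) = 1*((-87 - 4/3)/(48 - 90)) = 1*(-265/3/(-42)) = 1*(-265/3*(-1/42)) = 1*(265/126) = 265/126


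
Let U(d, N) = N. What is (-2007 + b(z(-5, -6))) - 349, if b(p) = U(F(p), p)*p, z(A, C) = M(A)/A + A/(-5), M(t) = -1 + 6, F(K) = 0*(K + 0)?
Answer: -2356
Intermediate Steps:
F(K) = 0 (F(K) = 0*K = 0)
M(t) = 5
z(A, C) = 5/A - A/5 (z(A, C) = 5/A + A/(-5) = 5/A + A*(-1/5) = 5/A - A/5)
b(p) = p**2 (b(p) = p*p = p**2)
(-2007 + b(z(-5, -6))) - 349 = (-2007 + (5/(-5) - 1/5*(-5))**2) - 349 = (-2007 + (5*(-1/5) + 1)**2) - 349 = (-2007 + (-1 + 1)**2) - 349 = (-2007 + 0**2) - 349 = (-2007 + 0) - 349 = -2007 - 349 = -2356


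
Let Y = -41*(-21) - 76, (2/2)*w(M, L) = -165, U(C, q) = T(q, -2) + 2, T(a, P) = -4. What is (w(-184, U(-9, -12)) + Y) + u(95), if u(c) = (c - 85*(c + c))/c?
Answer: 451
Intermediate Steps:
U(C, q) = -2 (U(C, q) = -4 + 2 = -2)
w(M, L) = -165
Y = 785 (Y = 861 - 76 = 785)
u(c) = -169 (u(c) = (c - 170*c)/c = (-169*c)/c = -169)
(w(-184, U(-9, -12)) + Y) + u(95) = (-165 + 785) - 169 = 620 - 169 = 451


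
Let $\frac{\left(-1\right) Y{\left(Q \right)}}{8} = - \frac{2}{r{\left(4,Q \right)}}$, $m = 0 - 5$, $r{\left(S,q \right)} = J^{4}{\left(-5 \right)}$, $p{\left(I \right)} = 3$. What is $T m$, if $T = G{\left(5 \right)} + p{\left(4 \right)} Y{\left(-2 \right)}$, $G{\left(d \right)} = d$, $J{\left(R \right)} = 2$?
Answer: $-40$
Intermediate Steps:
$r{\left(S,q \right)} = 16$ ($r{\left(S,q \right)} = 2^{4} = 16$)
$m = -5$ ($m = 0 - 5 = -5$)
$Y{\left(Q \right)} = 1$ ($Y{\left(Q \right)} = - 8 \left(- \frac{2}{16}\right) = - 8 \left(\left(-2\right) \frac{1}{16}\right) = \left(-8\right) \left(- \frac{1}{8}\right) = 1$)
$T = 8$ ($T = 5 + 3 \cdot 1 = 5 + 3 = 8$)
$T m = 8 \left(-5\right) = -40$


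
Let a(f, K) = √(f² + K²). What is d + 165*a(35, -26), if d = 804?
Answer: 804 + 165*√1901 ≈ 7998.1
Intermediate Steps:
a(f, K) = √(K² + f²)
d + 165*a(35, -26) = 804 + 165*√((-26)² + 35²) = 804 + 165*√(676 + 1225) = 804 + 165*√1901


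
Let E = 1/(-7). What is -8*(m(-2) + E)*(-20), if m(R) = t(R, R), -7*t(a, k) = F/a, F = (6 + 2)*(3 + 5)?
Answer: 4960/7 ≈ 708.57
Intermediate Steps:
E = -1/7 ≈ -0.14286
F = 64 (F = 8*8 = 64)
t(a, k) = -64/(7*a)
m(R) = -64/(7*R)
-8*(m(-2) + E)*(-20) = -8*(-64/7/(-2) - 1/7)*(-20) = -8*(-64/7*(-1/2) - 1/7)*(-20) = -8*(32/7 - 1/7)*(-20) = -8*31/7*(-20) = -248/7*(-20) = 4960/7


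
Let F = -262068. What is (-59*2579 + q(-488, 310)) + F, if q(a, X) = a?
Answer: -414717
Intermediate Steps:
(-59*2579 + q(-488, 310)) + F = (-59*2579 - 488) - 262068 = (-152161 - 488) - 262068 = -152649 - 262068 = -414717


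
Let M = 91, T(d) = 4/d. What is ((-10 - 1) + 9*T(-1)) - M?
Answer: -138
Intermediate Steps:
((-10 - 1) + 9*T(-1)) - M = ((-10 - 1) + 9*(4/(-1))) - 1*91 = (-11 + 9*(4*(-1))) - 91 = (-11 + 9*(-4)) - 91 = (-11 - 36) - 91 = -47 - 91 = -138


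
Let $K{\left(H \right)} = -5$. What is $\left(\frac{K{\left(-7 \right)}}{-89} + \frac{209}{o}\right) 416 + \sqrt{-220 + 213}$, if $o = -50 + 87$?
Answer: $\frac{7814976}{3293} + i \sqrt{7} \approx 2373.2 + 2.6458 i$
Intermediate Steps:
$o = 37$
$\left(\frac{K{\left(-7 \right)}}{-89} + \frac{209}{o}\right) 416 + \sqrt{-220 + 213} = \left(- \frac{5}{-89} + \frac{209}{37}\right) 416 + \sqrt{-220 + 213} = \left(\left(-5\right) \left(- \frac{1}{89}\right) + 209 \cdot \frac{1}{37}\right) 416 + \sqrt{-7} = \left(\frac{5}{89} + \frac{209}{37}\right) 416 + i \sqrt{7} = \frac{18786}{3293} \cdot 416 + i \sqrt{7} = \frac{7814976}{3293} + i \sqrt{7}$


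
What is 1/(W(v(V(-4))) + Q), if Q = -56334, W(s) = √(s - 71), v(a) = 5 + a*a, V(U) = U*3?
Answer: -9389/528919913 - √78/3173519478 ≈ -1.7754e-5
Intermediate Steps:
V(U) = 3*U
v(a) = 5 + a²
W(s) = √(-71 + s)
1/(W(v(V(-4))) + Q) = 1/(√(-71 + (5 + (3*(-4))²)) - 56334) = 1/(√(-71 + (5 + (-12)²)) - 56334) = 1/(√(-71 + (5 + 144)) - 56334) = 1/(√(-71 + 149) - 56334) = 1/(√78 - 56334) = 1/(-56334 + √78)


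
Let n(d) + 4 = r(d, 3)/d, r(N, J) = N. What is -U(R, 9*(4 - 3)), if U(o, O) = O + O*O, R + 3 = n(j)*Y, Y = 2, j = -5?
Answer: -90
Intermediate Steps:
n(d) = -3 (n(d) = -4 + d/d = -4 + 1 = -3)
R = -9 (R = -3 - 3*2 = -3 - 6 = -9)
U(o, O) = O + O²
-U(R, 9*(4 - 3)) = -9*(4 - 3)*(1 + 9*(4 - 3)) = -9*1*(1 + 9*1) = -9*(1 + 9) = -9*10 = -1*90 = -90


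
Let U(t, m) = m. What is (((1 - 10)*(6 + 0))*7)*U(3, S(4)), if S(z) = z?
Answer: -1512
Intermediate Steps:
(((1 - 10)*(6 + 0))*7)*U(3, S(4)) = (((1 - 10)*(6 + 0))*7)*4 = (-9*6*7)*4 = -54*7*4 = -378*4 = -1512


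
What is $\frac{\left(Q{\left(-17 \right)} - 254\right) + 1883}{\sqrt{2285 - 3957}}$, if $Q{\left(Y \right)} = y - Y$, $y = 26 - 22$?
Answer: $- \frac{75 i \sqrt{418}}{38} \approx - 40.352 i$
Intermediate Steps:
$y = 4$
$Q{\left(Y \right)} = 4 - Y$
$\frac{\left(Q{\left(-17 \right)} - 254\right) + 1883}{\sqrt{2285 - 3957}} = \frac{\left(\left(4 - -17\right) - 254\right) + 1883}{\sqrt{2285 - 3957}} = \frac{\left(\left(4 + 17\right) - 254\right) + 1883}{\sqrt{-1672}} = \frac{\left(21 - 254\right) + 1883}{2 i \sqrt{418}} = \left(-233 + 1883\right) \left(- \frac{i \sqrt{418}}{836}\right) = 1650 \left(- \frac{i \sqrt{418}}{836}\right) = - \frac{75 i \sqrt{418}}{38}$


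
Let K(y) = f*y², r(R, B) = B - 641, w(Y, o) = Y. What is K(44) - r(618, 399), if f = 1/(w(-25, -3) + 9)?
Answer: 121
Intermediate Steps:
f = -1/16 (f = 1/(-25 + 9) = 1/(-16) = -1/16 ≈ -0.062500)
r(R, B) = -641 + B
K(y) = -y²/16
K(44) - r(618, 399) = -1/16*44² - (-641 + 399) = -1/16*1936 - 1*(-242) = -121 + 242 = 121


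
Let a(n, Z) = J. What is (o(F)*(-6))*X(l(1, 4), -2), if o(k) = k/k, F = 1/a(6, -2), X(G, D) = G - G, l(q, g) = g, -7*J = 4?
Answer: 0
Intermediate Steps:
J = -4/7 (J = -⅐*4 = -4/7 ≈ -0.57143)
a(n, Z) = -4/7
X(G, D) = 0
F = -7/4 (F = 1/(-4/7) = -7/4 ≈ -1.7500)
o(k) = 1
(o(F)*(-6))*X(l(1, 4), -2) = (1*(-6))*0 = -6*0 = 0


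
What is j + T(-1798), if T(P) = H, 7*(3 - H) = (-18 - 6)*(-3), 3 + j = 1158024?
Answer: 8106096/7 ≈ 1.1580e+6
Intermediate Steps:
j = 1158021 (j = -3 + 1158024 = 1158021)
H = -51/7 (H = 3 - (-18 - 6)*(-3)/7 = 3 - (-24)*(-3)/7 = 3 - ⅐*72 = 3 - 72/7 = -51/7 ≈ -7.2857)
T(P) = -51/7
j + T(-1798) = 1158021 - 51/7 = 8106096/7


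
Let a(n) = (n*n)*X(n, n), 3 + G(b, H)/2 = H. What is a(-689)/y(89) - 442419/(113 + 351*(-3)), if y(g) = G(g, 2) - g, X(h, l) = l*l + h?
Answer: -16271609854427/6580 ≈ -2.4729e+9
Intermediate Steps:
G(b, H) = -6 + 2*H
X(h, l) = h + l**2 (X(h, l) = l**2 + h = h + l**2)
y(g) = -2 - g (y(g) = (-6 + 2*2) - g = (-6 + 4) - g = -2 - g)
a(n) = n**2*(n + n**2) (a(n) = (n*n)*(n + n**2) = n**2*(n + n**2))
a(-689)/y(89) - 442419/(113 + 351*(-3)) = ((-689)**3*(1 - 689))/(-2 - 1*89) - 442419/(113 + 351*(-3)) = (-327082769*(-688))/(-2 - 89) - 442419/(113 - 1053) = 225032945072/(-91) - 442419/(-940) = 225032945072*(-1/91) - 442419*(-1/940) = -17310226544/7 + 442419/940 = -16271609854427/6580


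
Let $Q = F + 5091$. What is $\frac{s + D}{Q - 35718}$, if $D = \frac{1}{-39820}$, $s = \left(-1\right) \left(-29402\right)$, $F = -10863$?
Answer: $- \frac{1170787639}{1652131800} \approx -0.70865$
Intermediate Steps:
$s = 29402$
$Q = -5772$ ($Q = -10863 + 5091 = -5772$)
$D = - \frac{1}{39820} \approx -2.5113 \cdot 10^{-5}$
$\frac{s + D}{Q - 35718} = \frac{29402 - \frac{1}{39820}}{-5772 - 35718} = \frac{1170787639}{39820 \left(-41490\right)} = \frac{1170787639}{39820} \left(- \frac{1}{41490}\right) = - \frac{1170787639}{1652131800}$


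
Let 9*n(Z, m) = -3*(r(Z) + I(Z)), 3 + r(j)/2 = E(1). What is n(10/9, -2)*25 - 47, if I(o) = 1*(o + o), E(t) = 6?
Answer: -3119/27 ≈ -115.52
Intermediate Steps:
r(j) = 6 (r(j) = -6 + 2*6 = -6 + 12 = 6)
I(o) = 2*o (I(o) = 1*(2*o) = 2*o)
n(Z, m) = -2 - 2*Z/3 (n(Z, m) = (-3*(6 + 2*Z))/9 = (-18 - 6*Z)/9 = -2 - 2*Z/3)
n(10/9, -2)*25 - 47 = (-2 - 20/(3*9))*25 - 47 = (-2 - 2/3*10/9)*25 - 47 = (-2 - 20/27)*25 - 47 = -74/27*25 - 47 = -1850/27 - 47 = -3119/27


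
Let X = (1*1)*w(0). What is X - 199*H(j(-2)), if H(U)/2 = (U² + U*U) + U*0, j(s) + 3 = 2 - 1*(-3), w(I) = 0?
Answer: -3184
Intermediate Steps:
j(s) = 2 (j(s) = -3 + (2 - 1*(-3)) = -3 + (2 + 3) = -3 + 5 = 2)
H(U) = 4*U² (H(U) = 2*((U² + U*U) + U*0) = 2*((U² + U²) + 0) = 2*(2*U² + 0) = 2*(2*U²) = 4*U²)
X = 0 (X = (1*1)*0 = 1*0 = 0)
X - 199*H(j(-2)) = 0 - 796*2² = 0 - 796*4 = 0 - 199*16 = 0 - 3184 = -3184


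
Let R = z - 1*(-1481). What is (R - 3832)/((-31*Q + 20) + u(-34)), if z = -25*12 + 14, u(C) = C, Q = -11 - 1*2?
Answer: -2637/389 ≈ -6.7789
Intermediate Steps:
Q = -13 (Q = -11 - 2 = -13)
z = -286 (z = -300 + 14 = -286)
R = 1195 (R = -286 - 1*(-1481) = -286 + 1481 = 1195)
(R - 3832)/((-31*Q + 20) + u(-34)) = (1195 - 3832)/((-31*(-13) + 20) - 34) = -2637/((403 + 20) - 34) = -2637/(423 - 34) = -2637/389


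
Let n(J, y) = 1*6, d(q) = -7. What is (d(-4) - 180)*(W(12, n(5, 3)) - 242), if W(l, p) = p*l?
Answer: 31790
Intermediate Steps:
n(J, y) = 6
W(l, p) = l*p
(d(-4) - 180)*(W(12, n(5, 3)) - 242) = (-7 - 180)*(12*6 - 242) = -187*(72 - 242) = -187*(-170) = 31790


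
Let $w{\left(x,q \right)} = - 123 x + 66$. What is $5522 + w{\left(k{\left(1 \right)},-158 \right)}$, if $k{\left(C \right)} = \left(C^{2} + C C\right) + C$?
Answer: $5219$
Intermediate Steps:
$k{\left(C \right)} = C + 2 C^{2}$ ($k{\left(C \right)} = \left(C^{2} + C^{2}\right) + C = 2 C^{2} + C = C + 2 C^{2}$)
$w{\left(x,q \right)} = 66 - 123 x$
$5522 + w{\left(k{\left(1 \right)},-158 \right)} = 5522 + \left(66 - 123 \cdot 1 \left(1 + 2 \cdot 1\right)\right) = 5522 + \left(66 - 123 \cdot 1 \left(1 + 2\right)\right) = 5522 + \left(66 - 123 \cdot 1 \cdot 3\right) = 5522 + \left(66 - 369\right) = 5522 - 303 = 5219$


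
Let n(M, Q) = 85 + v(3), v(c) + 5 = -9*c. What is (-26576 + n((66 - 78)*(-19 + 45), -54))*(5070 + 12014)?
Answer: -453118932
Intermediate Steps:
v(c) = -5 - 9*c
n(M, Q) = 53 (n(M, Q) = 85 + (-5 - 9*3) = 85 + (-5 - 27) = 85 - 32 = 53)
(-26576 + n((66 - 78)*(-19 + 45), -54))*(5070 + 12014) = (-26576 + 53)*(5070 + 12014) = -26523*17084 = -453118932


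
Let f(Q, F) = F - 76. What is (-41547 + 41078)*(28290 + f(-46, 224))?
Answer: -13337422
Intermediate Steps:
f(Q, F) = -76 + F
(-41547 + 41078)*(28290 + f(-46, 224)) = (-41547 + 41078)*(28290 + (-76 + 224)) = -469*(28290 + 148) = -469*28438 = -13337422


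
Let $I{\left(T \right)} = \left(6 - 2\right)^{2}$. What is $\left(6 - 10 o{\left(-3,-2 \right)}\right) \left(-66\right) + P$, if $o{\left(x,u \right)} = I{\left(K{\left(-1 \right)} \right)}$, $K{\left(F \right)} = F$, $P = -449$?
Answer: $9715$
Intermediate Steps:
$I{\left(T \right)} = 16$ ($I{\left(T \right)} = 4^{2} = 16$)
$o{\left(x,u \right)} = 16$
$\left(6 - 10 o{\left(-3,-2 \right)}\right) \left(-66\right) + P = \left(6 - 160\right) \left(-66\right) - 449 = \left(-154\right) \left(-66\right) - 449 = 10164 - 449 = 9715$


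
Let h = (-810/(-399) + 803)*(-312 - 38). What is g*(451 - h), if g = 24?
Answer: 128688456/19 ≈ 6.7731e+6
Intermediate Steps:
h = -5353450/19 (h = (-810*(-1/399) + 803)*(-350) = (270/133 + 803)*(-350) = (107069/133)*(-350) = -5353450/19 ≈ -2.8176e+5)
g*(451 - h) = 24*(451 - 1*(-5353450/19)) = 24*(451 + 5353450/19) = 24*(5362019/19) = 128688456/19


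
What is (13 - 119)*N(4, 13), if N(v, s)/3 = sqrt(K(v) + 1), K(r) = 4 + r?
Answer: -954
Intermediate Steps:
N(v, s) = 3*sqrt(5 + v) (N(v, s) = 3*sqrt((4 + v) + 1) = 3*sqrt(5 + v))
(13 - 119)*N(4, 13) = (13 - 119)*(3*sqrt(5 + 4)) = -318*sqrt(9) = -318*3 = -106*9 = -954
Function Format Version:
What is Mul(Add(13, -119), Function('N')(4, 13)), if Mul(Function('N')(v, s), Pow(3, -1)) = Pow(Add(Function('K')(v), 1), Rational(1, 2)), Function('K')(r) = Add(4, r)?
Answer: -954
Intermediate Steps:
Function('N')(v, s) = Mul(3, Pow(Add(5, v), Rational(1, 2))) (Function('N')(v, s) = Mul(3, Pow(Add(Add(4, v), 1), Rational(1, 2))) = Mul(3, Pow(Add(5, v), Rational(1, 2))))
Mul(Add(13, -119), Function('N')(4, 13)) = Mul(Add(13, -119), Mul(3, Pow(Add(5, 4), Rational(1, 2)))) = Mul(-106, Mul(3, Pow(9, Rational(1, 2)))) = Mul(-106, Mul(3, 3)) = Mul(-106, 9) = -954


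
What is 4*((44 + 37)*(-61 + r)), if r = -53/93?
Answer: -618408/31 ≈ -19949.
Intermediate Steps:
r = -53/93 (r = -53*1/93 = -53/93 ≈ -0.56989)
4*((44 + 37)*(-61 + r)) = 4*((44 + 37)*(-61 - 53/93)) = 4*(81*(-5726/93)) = 4*(-154602/31) = -618408/31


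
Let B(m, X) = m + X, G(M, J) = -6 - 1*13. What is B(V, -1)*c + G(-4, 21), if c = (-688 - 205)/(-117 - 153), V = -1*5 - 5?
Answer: -14953/270 ≈ -55.381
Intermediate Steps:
G(M, J) = -19 (G(M, J) = -6 - 13 = -19)
V = -10 (V = -5 - 5 = -10)
B(m, X) = X + m
c = 893/270 (c = -893/(-270) = -893*(-1/270) = 893/270 ≈ 3.3074)
B(V, -1)*c + G(-4, 21) = (-1 - 10)*(893/270) - 19 = -11*893/270 - 19 = -9823/270 - 19 = -14953/270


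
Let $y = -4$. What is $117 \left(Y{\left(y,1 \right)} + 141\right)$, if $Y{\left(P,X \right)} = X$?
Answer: $16614$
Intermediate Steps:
$117 \left(Y{\left(y,1 \right)} + 141\right) = 117 \left(1 + 141\right) = 117 \cdot 142 = 16614$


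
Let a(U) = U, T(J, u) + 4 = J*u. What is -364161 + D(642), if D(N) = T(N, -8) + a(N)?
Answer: -368659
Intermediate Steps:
T(J, u) = -4 + J*u
D(N) = -4 - 7*N (D(N) = (-4 + N*(-8)) + N = (-4 - 8*N) + N = -4 - 7*N)
-364161 + D(642) = -364161 + (-4 - 7*642) = -364161 + (-4 - 4494) = -364161 - 4498 = -368659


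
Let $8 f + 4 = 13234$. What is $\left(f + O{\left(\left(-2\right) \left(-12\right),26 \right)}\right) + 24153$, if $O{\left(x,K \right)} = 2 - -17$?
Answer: $\frac{103303}{4} \approx 25826.0$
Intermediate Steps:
$f = \frac{6615}{4}$ ($f = - \frac{1}{2} + \frac{1}{8} \cdot 13234 = - \frac{1}{2} + \frac{6617}{4} = \frac{6615}{4} \approx 1653.8$)
$O{\left(x,K \right)} = 19$ ($O{\left(x,K \right)} = 2 + 17 = 19$)
$\left(f + O{\left(\left(-2\right) \left(-12\right),26 \right)}\right) + 24153 = \left(\frac{6615}{4} + 19\right) + 24153 = \frac{6691}{4} + 24153 = \frac{103303}{4}$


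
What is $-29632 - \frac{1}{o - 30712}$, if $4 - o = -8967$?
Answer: $- \frac{644229311}{21741} \approx -29632.0$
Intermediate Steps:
$o = 8971$ ($o = 4 - -8967 = 4 + 8967 = 8971$)
$-29632 - \frac{1}{o - 30712} = -29632 - \frac{1}{8971 - 30712} = -29632 - \frac{1}{-21741} = -29632 - - \frac{1}{21741} = -29632 + \frac{1}{21741} = - \frac{644229311}{21741}$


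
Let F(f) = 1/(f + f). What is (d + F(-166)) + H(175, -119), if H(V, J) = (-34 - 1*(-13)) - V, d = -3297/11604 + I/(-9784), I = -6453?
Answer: -153621188135/785273624 ≈ -195.63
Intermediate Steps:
d = 3551897/9461128 (d = -3297/11604 - 6453/(-9784) = -3297*1/11604 - 6453*(-1/9784) = -1099/3868 + 6453/9784 = 3551897/9461128 ≈ 0.37542)
H(V, J) = -21 - V (H(V, J) = (-34 + 13) - V = -21 - V)
F(f) = 1/(2*f)
(d + F(-166)) + H(175, -119) = (3551897/9461128 + (1/2)/(-166)) + (-21 - 1*175) = (3551897/9461128 + (1/2)*(-1/166)) + (-21 - 175) = (3551897/9461128 - 1/332) - 196 = 292442169/785273624 - 196 = -153621188135/785273624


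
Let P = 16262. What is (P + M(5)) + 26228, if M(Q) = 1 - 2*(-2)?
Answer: 42495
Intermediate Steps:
M(Q) = 5 (M(Q) = 1 + 4 = 5)
(P + M(5)) + 26228 = (16262 + 5) + 26228 = 16267 + 26228 = 42495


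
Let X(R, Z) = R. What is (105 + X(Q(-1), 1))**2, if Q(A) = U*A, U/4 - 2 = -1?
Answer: 10201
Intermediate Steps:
U = 4 (U = 8 + 4*(-1) = 8 - 4 = 4)
Q(A) = 4*A
(105 + X(Q(-1), 1))**2 = (105 + 4*(-1))**2 = (105 - 4)**2 = 101**2 = 10201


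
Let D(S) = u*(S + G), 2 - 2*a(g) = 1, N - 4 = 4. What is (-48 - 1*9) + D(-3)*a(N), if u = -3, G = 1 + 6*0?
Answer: -54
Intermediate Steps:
G = 1 (G = 1 + 0 = 1)
N = 8 (N = 4 + 4 = 8)
a(g) = ½ (a(g) = 1 - ½*1 = 1 - ½ = ½)
D(S) = -3 - 3*S (D(S) = -3*(S + 1) = -3*(1 + S) = -3 - 3*S)
(-48 - 1*9) + D(-3)*a(N) = (-48 - 1*9) + (-3 - 3*(-3))*(½) = (-48 - 9) + (-3 + 9)*(½) = -57 + 6*(½) = -57 + 3 = -54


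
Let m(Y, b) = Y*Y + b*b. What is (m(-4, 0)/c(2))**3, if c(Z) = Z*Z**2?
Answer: 8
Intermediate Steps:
c(Z) = Z**3
m(Y, b) = Y**2 + b**2
(m(-4, 0)/c(2))**3 = (((-4)**2 + 0**2)/(2**3))**3 = ((16 + 0)/8)**3 = (16*(1/8))**3 = 2**3 = 8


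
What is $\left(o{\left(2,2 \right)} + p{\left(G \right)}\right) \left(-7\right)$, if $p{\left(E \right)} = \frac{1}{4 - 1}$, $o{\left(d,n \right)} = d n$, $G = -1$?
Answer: $- \frac{91}{3} \approx -30.333$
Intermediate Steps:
$p{\left(E \right)} = \frac{1}{3}$
$\left(o{\left(2,2 \right)} + p{\left(G \right)}\right) \left(-7\right) = \left(2 \cdot 2 + \frac{1}{3}\right) \left(-7\right) = \left(4 + \frac{1}{3}\right) \left(-7\right) = \frac{13}{3} \left(-7\right) = - \frac{91}{3}$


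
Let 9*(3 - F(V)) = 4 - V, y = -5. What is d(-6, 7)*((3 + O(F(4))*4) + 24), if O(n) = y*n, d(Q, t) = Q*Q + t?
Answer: -1419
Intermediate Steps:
F(V) = 23/9 + V/9 (F(V) = 3 - (4 - V)/9 = 3 + (-4/9 + V/9) = 23/9 + V/9)
d(Q, t) = t + Q² (d(Q, t) = Q² + t = t + Q²)
O(n) = -5*n
d(-6, 7)*((3 + O(F(4))*4) + 24) = (7 + (-6)²)*((3 - 5*(23/9 + (⅑)*4)*4) + 24) = (7 + 36)*((3 - 5*(23/9 + 4/9)*4) + 24) = 43*((3 - 5*3*4) + 24) = 43*((3 - 15*4) + 24) = 43*((3 - 60) + 24) = 43*(-57 + 24) = 43*(-33) = -1419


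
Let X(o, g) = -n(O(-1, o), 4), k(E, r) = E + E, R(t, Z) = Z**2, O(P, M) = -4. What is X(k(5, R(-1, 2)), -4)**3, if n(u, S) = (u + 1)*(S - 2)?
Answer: 216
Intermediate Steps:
n(u, S) = (1 + u)*(-2 + S)
k(E, r) = 2*E
X(o, g) = 6 (X(o, g) = -(-2 + 4 - 2*(-4) + 4*(-4)) = -(-2 + 4 + 8 - 16) = -1*(-6) = 6)
X(k(5, R(-1, 2)), -4)**3 = 6**3 = 216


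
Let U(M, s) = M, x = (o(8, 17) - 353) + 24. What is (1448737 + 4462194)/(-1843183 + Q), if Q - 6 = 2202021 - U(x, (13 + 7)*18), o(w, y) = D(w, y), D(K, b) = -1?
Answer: 5910931/359174 ≈ 16.457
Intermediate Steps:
o(w, y) = -1
x = -330 (x = (-1 - 353) + 24 = -354 + 24 = -330)
Q = 2202357 (Q = 6 + (2202021 - 1*(-330)) = 6 + (2202021 + 330) = 6 + 2202351 = 2202357)
(1448737 + 4462194)/(-1843183 + Q) = (1448737 + 4462194)/(-1843183 + 2202357) = 5910931/359174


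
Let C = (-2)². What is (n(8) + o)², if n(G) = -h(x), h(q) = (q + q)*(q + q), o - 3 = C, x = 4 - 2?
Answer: 81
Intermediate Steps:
C = 4
x = 2
o = 7 (o = 3 + 4 = 7)
h(q) = 4*q² (h(q) = (2*q)*(2*q) = 4*q²)
n(G) = -16 (n(G) = -4*2² = -4*4 = -1*16 = -16)
(n(8) + o)² = (-16 + 7)² = (-9)² = 81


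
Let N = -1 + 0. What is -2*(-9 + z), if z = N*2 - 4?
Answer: 30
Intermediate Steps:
N = -1
z = -6 (z = -1*2 - 4 = -2 - 4 = -6)
-2*(-9 + z) = -2*(-9 - 6) = -2*(-15) = 30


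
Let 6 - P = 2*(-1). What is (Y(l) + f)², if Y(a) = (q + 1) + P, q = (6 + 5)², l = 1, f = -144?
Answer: 196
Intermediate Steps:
P = 8 (P = 6 - 2*(-1) = 6 - 1*(-2) = 6 + 2 = 8)
q = 121 (q = 11² = 121)
Y(a) = 130 (Y(a) = (121 + 1) + 8 = 122 + 8 = 130)
(Y(l) + f)² = (130 - 144)² = (-14)² = 196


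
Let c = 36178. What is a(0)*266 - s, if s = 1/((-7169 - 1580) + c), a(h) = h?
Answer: -1/27429 ≈ -3.6458e-5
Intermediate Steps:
s = 1/27429 (s = 1/((-7169 - 1580) + 36178) = 1/(-8749 + 36178) = 1/27429 ≈ 3.6458e-5)
a(0)*266 - s = 0*266 - 1*1/27429 = 0 - 1/27429 = -1/27429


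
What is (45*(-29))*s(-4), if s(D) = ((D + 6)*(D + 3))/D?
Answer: -1305/2 ≈ -652.50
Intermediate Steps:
s(D) = (3 + D)*(6 + D)/D (s(D) = ((6 + D)*(3 + D))/D = ((3 + D)*(6 + D))/D = (3 + D)*(6 + D)/D)
(45*(-29))*s(-4) = (45*(-29))*(9 - 4 + 18/(-4)) = -1305*(9 - 4 + 18*(-¼)) = -1305*(9 - 4 - 9/2) = -1305*½ = -1305/2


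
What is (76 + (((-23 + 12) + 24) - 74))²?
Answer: 225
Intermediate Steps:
(76 + (((-23 + 12) + 24) - 74))² = (76 + ((-11 + 24) - 74))² = (76 + (13 - 74))² = (76 - 61)² = 15² = 225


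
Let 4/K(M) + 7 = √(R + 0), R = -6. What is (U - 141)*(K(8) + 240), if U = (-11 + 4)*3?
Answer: -2133864/55 + 648*I*√6/55 ≈ -38798.0 + 28.859*I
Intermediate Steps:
K(M) = 4/(-7 + I*√6) (K(M) = 4/(-7 + √(-6 + 0)) = 4/(-7 + √(-6)) = 4/(-7 + I*√6))
U = -21 (U = -7*3 = -21)
(U - 141)*(K(8) + 240) = (-21 - 141)*((-28/55 - 4*I*√6/55) + 240) = -162*(13172/55 - 4*I*√6/55) = -2133864/55 + 648*I*√6/55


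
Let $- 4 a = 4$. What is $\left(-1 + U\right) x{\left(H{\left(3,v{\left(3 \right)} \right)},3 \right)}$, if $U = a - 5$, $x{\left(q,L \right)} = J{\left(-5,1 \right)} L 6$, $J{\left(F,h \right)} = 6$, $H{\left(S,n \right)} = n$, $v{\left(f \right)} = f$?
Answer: $-756$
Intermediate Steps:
$a = -1$ ($a = \left(- \frac{1}{4}\right) 4 = -1$)
$x{\left(q,L \right)} = 36 L$ ($x{\left(q,L \right)} = 6 L 6 = 36 L$)
$U = -6$ ($U = -1 - 5 = -6$)
$\left(-1 + U\right) x{\left(H{\left(3,v{\left(3 \right)} \right)},3 \right)} = \left(-1 - 6\right) 36 \cdot 3 = \left(-7\right) 108 = -756$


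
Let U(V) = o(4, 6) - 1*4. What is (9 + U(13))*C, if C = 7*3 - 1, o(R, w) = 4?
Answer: 180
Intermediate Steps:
U(V) = 0 (U(V) = 4 - 1*4 = 4 - 4 = 0)
C = 20 (C = 21 - 1 = 20)
(9 + U(13))*C = (9 + 0)*20 = 9*20 = 180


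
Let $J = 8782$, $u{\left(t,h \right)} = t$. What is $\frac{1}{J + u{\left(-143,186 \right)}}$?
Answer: $\frac{1}{8639} \approx 0.00011575$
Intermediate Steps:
$\frac{1}{J + u{\left(-143,186 \right)}} = \frac{1}{8782 - 143} = \frac{1}{8639}$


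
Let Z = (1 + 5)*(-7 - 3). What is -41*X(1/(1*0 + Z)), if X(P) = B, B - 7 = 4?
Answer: -451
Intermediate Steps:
B = 11 (B = 7 + 4 = 11)
Z = -60 (Z = 6*(-10) = -60)
X(P) = 11
-41*X(1/(1*0 + Z)) = -41*11 = -451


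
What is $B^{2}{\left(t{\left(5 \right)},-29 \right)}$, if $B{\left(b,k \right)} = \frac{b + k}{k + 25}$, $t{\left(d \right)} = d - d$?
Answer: $\frac{841}{16} \approx 52.563$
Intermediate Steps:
$t{\left(d \right)} = 0$
$B{\left(b,k \right)} = \frac{b + k}{25 + k}$
$B^{2}{\left(t{\left(5 \right)},-29 \right)} = \left(\frac{0 - 29}{25 - 29}\right)^{2} = \left(\frac{1}{-4} \left(-29\right)\right)^{2} = \left(\left(- \frac{1}{4}\right) \left(-29\right)\right)^{2} = \left(\frac{29}{4}\right)^{2} = \frac{841}{16}$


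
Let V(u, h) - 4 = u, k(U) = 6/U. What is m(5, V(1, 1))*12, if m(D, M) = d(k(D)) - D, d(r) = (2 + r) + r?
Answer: -36/5 ≈ -7.2000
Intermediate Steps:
d(r) = 2 + 2*r
V(u, h) = 4 + u
m(D, M) = 2 - D + 12/D (m(D, M) = (2 + 2*(6/D)) - D = (2 + 12/D) - D = 2 - D + 12/D)
m(5, V(1, 1))*12 = (2 - 1*5 + 12/5)*12 = (2 - 5 + 12*(⅕))*12 = (2 - 5 + 12/5)*12 = -⅗*12 = -36/5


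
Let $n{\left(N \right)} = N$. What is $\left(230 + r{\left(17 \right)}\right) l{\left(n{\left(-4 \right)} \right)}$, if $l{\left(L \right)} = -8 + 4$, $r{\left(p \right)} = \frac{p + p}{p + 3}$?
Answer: $- \frac{4634}{5} \approx -926.8$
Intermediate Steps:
$r{\left(p \right)} = \frac{2 p}{3 + p}$
$l{\left(L \right)} = -4$
$\left(230 + r{\left(17 \right)}\right) l{\left(n{\left(-4 \right)} \right)} = \left(230 + 2 \cdot 17 \frac{1}{3 + 17}\right) \left(-4\right) = \left(230 + 2 \cdot 17 \cdot \frac{1}{20}\right) \left(-4\right) = \left(230 + \frac{17}{10}\right) \left(-4\right) = \frac{2317}{10} \left(-4\right) = - \frac{4634}{5}$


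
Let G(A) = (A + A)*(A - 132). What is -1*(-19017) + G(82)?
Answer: 10817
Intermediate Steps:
G(A) = 2*A*(-132 + A) (G(A) = (2*A)*(-132 + A) = 2*A*(-132 + A))
-1*(-19017) + G(82) = -1*(-19017) + 2*82*(-132 + 82) = 19017 + 2*82*(-50) = 19017 - 8200 = 10817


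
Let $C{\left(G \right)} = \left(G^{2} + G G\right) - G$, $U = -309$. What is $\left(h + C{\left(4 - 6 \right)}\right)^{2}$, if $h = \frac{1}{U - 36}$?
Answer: $\frac{11895601}{119025} \approx 99.942$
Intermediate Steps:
$C{\left(G \right)} = - G + 2 G^{2}$ ($C{\left(G \right)} = \left(G^{2} + G^{2}\right) - G = 2 G^{2} - G = - G + 2 G^{2}$)
$h = - \frac{1}{345}$ ($h = \frac{1}{-309 - 36} = \frac{1}{-345} = - \frac{1}{345} \approx -0.0028986$)
$\left(h + C{\left(4 - 6 \right)}\right)^{2} = \left(- \frac{1}{345} + \left(4 - 6\right) \left(-1 + 2 \left(4 - 6\right)\right)\right)^{2} = \left(- \frac{1}{345} - 2 \left(-1 + 2 \left(-2\right)\right)\right)^{2} = \left(- \frac{1}{345} - 2 \left(-1 - 4\right)\right)^{2} = \left(- \frac{1}{345} - -10\right)^{2} = \left(- \frac{1}{345} + 10\right)^{2} = \left(\frac{3449}{345}\right)^{2} = \frac{11895601}{119025}$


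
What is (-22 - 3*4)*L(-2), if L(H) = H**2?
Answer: -136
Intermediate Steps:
(-22 - 3*4)*L(-2) = (-22 - 3*4)*(-2)**2 = (-22 - 12)*4 = -34*4 = -136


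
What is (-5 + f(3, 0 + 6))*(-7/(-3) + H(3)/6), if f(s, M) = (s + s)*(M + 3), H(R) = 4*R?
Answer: 637/3 ≈ 212.33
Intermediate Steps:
f(s, M) = 2*s*(3 + M) (f(s, M) = (2*s)*(3 + M) = 2*s*(3 + M))
(-5 + f(3, 0 + 6))*(-7/(-3) + H(3)/6) = (-5 + 2*3*(3 + (0 + 6)))*(-7/(-3) + (4*3)/6) = (-5 + 2*3*(3 + 6))*(-7*(-1/3) + 12*(1/6)) = (-5 + 2*3*9)*(7/3 + 2) = (-5 + 54)*(13/3) = 49*(13/3) = 637/3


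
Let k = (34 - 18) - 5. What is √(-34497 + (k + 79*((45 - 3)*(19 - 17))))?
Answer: 5*I*√1114 ≈ 166.88*I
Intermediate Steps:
k = 11 (k = 16 - 5 = 11)
√(-34497 + (k + 79*((45 - 3)*(19 - 17)))) = √(-34497 + (11 + 79*((45 - 3)*(19 - 17)))) = √(-34497 + (11 + 79*(42*2))) = √(-34497 + (11 + 79*84)) = √(-34497 + (11 + 6636)) = √(-34497 + 6647) = √(-27850) = 5*I*√1114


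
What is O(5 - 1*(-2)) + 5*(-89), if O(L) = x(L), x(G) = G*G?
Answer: -396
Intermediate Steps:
x(G) = G²
O(L) = L²
O(5 - 1*(-2)) + 5*(-89) = (5 - 1*(-2))² + 5*(-89) = (5 + 2)² - 445 = 7² - 445 = 49 - 445 = -396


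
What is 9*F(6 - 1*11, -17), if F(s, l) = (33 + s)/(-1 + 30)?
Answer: 252/29 ≈ 8.6897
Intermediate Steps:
F(s, l) = 33/29 + s/29 (F(s, l) = (33 + s)/29 = (33 + s)*(1/29) = 33/29 + s/29)
9*F(6 - 1*11, -17) = 9*(33/29 + (6 - 1*11)/29) = 9*(33/29 + (6 - 11)/29) = 9*(33/29 + (1/29)*(-5)) = 9*(33/29 - 5/29) = 9*(28/29) = 252/29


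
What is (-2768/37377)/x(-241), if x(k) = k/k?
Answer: -2768/37377 ≈ -0.074056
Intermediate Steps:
x(k) = 1
(-2768/37377)/x(-241) = -2768/37377/1 = -2768*1/37377*1 = -2768/37377*1 = -2768/37377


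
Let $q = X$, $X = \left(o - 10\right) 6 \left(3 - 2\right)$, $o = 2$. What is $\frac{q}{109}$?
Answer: $- \frac{48}{109} \approx -0.44037$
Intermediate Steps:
$X = -48$ ($X = \left(2 - 10\right) 6 \left(3 - 2\right) = - 8 \cdot 6 \cdot 1 = \left(-8\right) 6 = -48$)
$q = -48$
$\frac{q}{109} = - \frac{48}{109}$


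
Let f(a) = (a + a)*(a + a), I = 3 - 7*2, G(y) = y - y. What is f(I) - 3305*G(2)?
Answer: 484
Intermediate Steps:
G(y) = 0
I = -11 (I = 3 - 14 = -11)
f(a) = 4*a**2 (f(a) = (2*a)*(2*a) = 4*a**2)
f(I) - 3305*G(2) = 4*(-11)**2 - 3305*0 = 4*121 - 1*0 = 484 + 0 = 484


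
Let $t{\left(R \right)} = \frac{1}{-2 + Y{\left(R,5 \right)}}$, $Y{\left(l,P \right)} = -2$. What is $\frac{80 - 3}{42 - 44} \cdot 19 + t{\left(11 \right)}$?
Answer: $- \frac{2927}{4} \approx -731.75$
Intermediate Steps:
$t{\left(R \right)} = - \frac{1}{4}$ ($t{\left(R \right)} = \frac{1}{-2 - 2} = \frac{1}{-4} = - \frac{1}{4}$)
$\frac{80 - 3}{42 - 44} \cdot 19 + t{\left(11 \right)} = \frac{80 - 3}{42 - 44} \cdot 19 - \frac{1}{4} = \frac{77}{-2} \cdot 19 - \frac{1}{4} = 77 \left(- \frac{1}{2}\right) 19 - \frac{1}{4} = \left(- \frac{77}{2}\right) 19 - \frac{1}{4} = - \frac{1463}{2} - \frac{1}{4} = - \frac{2927}{4}$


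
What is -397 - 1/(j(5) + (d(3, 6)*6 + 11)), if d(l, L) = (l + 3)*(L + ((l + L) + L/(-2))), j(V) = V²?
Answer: -185797/468 ≈ -397.00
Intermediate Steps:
d(l, L) = (3 + l)*(l + 3*L/2) (d(l, L) = (3 + l)*(L + ((L + l) + L*(-½))) = (3 + l)*(L + ((L + l) - L/2)) = (3 + l)*(L + (l + L/2)) = (3 + l)*(l + 3*L/2))
-397 - 1/(j(5) + (d(3, 6)*6 + 11)) = -397 - 1/(5² + ((3² + 3*3 + (9/2)*6 + (3/2)*6*3)*6 + 11)) = -397 - 1/(25 + ((9 + 9 + 27 + 27)*6 + 11)) = -397 - 1/(25 + (72*6 + 11)) = -397 - 1/(25 + (432 + 11)) = -397 - 1/(25 + 443) = -397 - 1/468 = -185797/468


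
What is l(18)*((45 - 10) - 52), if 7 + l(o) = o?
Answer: -187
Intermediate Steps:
l(o) = -7 + o
l(18)*((45 - 10) - 52) = (-7 + 18)*((45 - 10) - 52) = 11*(35 - 52) = 11*(-17) = -187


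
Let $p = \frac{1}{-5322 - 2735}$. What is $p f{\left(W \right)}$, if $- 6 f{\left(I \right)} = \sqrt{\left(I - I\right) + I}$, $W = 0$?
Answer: $0$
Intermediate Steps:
$p = - \frac{1}{8057}$ ($p = \frac{1}{-8057} = - \frac{1}{8057} \approx -0.00012412$)
$f{\left(I \right)} = - \frac{\sqrt{I}}{6}$ ($f{\left(I \right)} = - \frac{\sqrt{\left(I - I\right) + I}}{6} = - \frac{\sqrt{0 + I}}{6} = - \frac{\sqrt{I}}{6}$)
$p f{\left(W \right)} = - \frac{\left(- \frac{1}{6}\right) \sqrt{0}}{8057} = - \frac{\left(- \frac{1}{6}\right) 0}{8057} = \left(- \frac{1}{8057}\right) 0 = 0$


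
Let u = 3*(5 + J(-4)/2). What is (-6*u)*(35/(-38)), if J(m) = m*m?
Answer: 4095/19 ≈ 215.53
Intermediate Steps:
J(m) = m²
u = 39 (u = 3*(5 + (-4)²/2) = 3*(5 + 16*(½)) = 3*(5 + 8) = 3*13 = 39)
(-6*u)*(35/(-38)) = (-6*39)*(35/(-38)) = -8190*(-1)/38 = -234*(-35/38) = 4095/19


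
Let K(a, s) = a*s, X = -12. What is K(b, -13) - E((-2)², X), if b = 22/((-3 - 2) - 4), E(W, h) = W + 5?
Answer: 205/9 ≈ 22.778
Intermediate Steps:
E(W, h) = 5 + W
b = -22/9 (b = 22/(-5 - 4) = 22/(-9) = 22*(-⅑) = -22/9 ≈ -2.4444)
K(b, -13) - E((-2)², X) = -22/9*(-13) - (5 + (-2)²) = 286/9 - (5 + 4) = 286/9 - 1*9 = 286/9 - 9 = 205/9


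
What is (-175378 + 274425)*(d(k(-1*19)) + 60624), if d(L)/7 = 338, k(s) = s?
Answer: 6238970530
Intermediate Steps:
d(L) = 2366 (d(L) = 7*338 = 2366)
(-175378 + 274425)*(d(k(-1*19)) + 60624) = (-175378 + 274425)*(2366 + 60624) = 99047*62990 = 6238970530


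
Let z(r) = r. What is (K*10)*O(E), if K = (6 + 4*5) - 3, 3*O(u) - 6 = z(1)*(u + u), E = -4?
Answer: -460/3 ≈ -153.33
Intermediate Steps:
O(u) = 2 + 2*u/3 (O(u) = 2 + (1*(u + u))/3 = 2 + (1*(2*u))/3 = 2 + (2*u)/3 = 2 + 2*u/3)
K = 23 (K = (6 + 20) - 3 = 26 - 3 = 23)
(K*10)*O(E) = (23*10)*(2 + (⅔)*(-4)) = 230*(2 - 8/3) = 230*(-⅔) = -460/3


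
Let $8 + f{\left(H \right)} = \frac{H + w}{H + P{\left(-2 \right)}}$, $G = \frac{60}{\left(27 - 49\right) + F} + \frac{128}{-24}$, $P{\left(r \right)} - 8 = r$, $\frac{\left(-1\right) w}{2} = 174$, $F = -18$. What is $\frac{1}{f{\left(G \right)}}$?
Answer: $\frac{5}{2089} \approx 0.0023935$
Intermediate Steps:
$w = -348$ ($w = \left(-2\right) 174 = -348$)
$P{\left(r \right)} = 8 + r$
$G = - \frac{41}{6}$ ($G = \frac{60}{\left(27 - 49\right) - 18} + \frac{128}{-24} = \frac{60}{-22 - 18} + 128 \left(- \frac{1}{24}\right) = \frac{60}{-40} - \frac{16}{3} = 60 \left(- \frac{1}{40}\right) - \frac{16}{3} = - \frac{3}{2} - \frac{16}{3} = - \frac{41}{6} \approx -6.8333$)
$f{\left(H \right)} = -8 + \frac{-348 + H}{6 + H}$ ($f{\left(H \right)} = -8 + \frac{H - 348}{H + \left(8 - 2\right)} = -8 + \frac{-348 + H}{H + 6} = -8 + \frac{-348 + H}{6 + H}$)
$\frac{1}{f{\left(G \right)}} = \frac{1}{\frac{1}{6 - \frac{41}{6}} \left(-396 - - \frac{287}{6}\right)} = \frac{1}{\frac{1}{- \frac{5}{6}} \left(-396 + \frac{287}{6}\right)} = \frac{1}{\left(- \frac{6}{5}\right) \left(- \frac{2089}{6}\right)} = \frac{1}{\frac{2089}{5}} = \frac{5}{2089}$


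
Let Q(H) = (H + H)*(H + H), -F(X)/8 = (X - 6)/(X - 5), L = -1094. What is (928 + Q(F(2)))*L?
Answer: -13618112/9 ≈ -1.5131e+6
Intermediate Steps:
F(X) = -8*(-6 + X)/(-5 + X) (F(X) = -8*(X - 6)/(X - 5) = -8*(-6 + X)/(-5 + X))
Q(H) = 4*H² (Q(H) = (2*H)*(2*H) = 4*H²)
(928 + Q(F(2)))*L = (928 + 4*(8*(6 - 1*2)/(-5 + 2))²)*(-1094) = (928 + 4*(8*(6 - 2)/(-3))²)*(-1094) = (928 + 4*(8*(-⅓)*4)²)*(-1094) = (928 + 4*(-32/3)²)*(-1094) = (928 + 4*(1024/9))*(-1094) = (928 + 4096/9)*(-1094) = (12448/9)*(-1094) = -13618112/9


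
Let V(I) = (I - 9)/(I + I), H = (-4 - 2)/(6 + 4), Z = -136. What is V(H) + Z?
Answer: -128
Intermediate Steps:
H = -⅗ (H = -6/10 = -6*⅒ = -⅗ ≈ -0.60000)
V(I) = (-9 + I)/(2*I) (V(I) = (-9 + I)/((2*I)) = (-9 + I)*(1/(2*I)) = (-9 + I)/(2*I))
V(H) + Z = (-9 - ⅗)/(2*(-⅗)) - 136 = (½)*(-5/3)*(-48/5) - 136 = 8 - 136 = -128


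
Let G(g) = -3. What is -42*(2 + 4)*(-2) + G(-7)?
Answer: 501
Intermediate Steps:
-42*(2 + 4)*(-2) + G(-7) = -42*(2 + 4)*(-2) - 3 = -252*(-2) - 3 = -42*(-12) - 3 = 504 - 3 = 501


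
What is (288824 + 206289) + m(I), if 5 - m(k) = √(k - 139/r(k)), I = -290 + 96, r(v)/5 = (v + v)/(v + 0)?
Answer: 495118 - 3*I*√2310/10 ≈ 4.9512e+5 - 14.419*I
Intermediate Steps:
r(v) = 10 (r(v) = 5*((v + v)/(v + 0)) = 5*((2*v)/v) = 5*2 = 10)
I = -194
m(k) = 5 - √(-139/10 + k) (m(k) = 5 - √(k - 139/10) = 5 - √(-139/10 + k))
(288824 + 206289) + m(I) = (288824 + 206289) + (5 - √(-1390 + 100*(-194))/10) = 495113 + (5 - √(-1390 - 19400)/10) = 495113 + (5 - 3*I*√2310/10) = 495118 - 3*I*√2310/10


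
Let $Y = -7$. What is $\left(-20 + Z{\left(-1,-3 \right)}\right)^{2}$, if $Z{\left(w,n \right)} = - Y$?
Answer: $169$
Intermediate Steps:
$Z{\left(w,n \right)} = 7$ ($Z{\left(w,n \right)} = \left(-1\right) \left(-7\right) = 7$)
$\left(-20 + Z{\left(-1,-3 \right)}\right)^{2} = \left(-20 + 7\right)^{2} = \left(-13\right)^{2} = 169$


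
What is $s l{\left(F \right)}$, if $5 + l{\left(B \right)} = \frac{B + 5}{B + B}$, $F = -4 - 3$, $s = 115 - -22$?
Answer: $- \frac{4658}{7} \approx -665.43$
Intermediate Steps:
$s = 137$ ($s = 115 + 22 = 137$)
$F = -7$
$l{\left(B \right)} = -5 + \frac{5 + B}{2 B}$ ($l{\left(B \right)} = -5 + \frac{B + 5}{B + B} = -5 + \frac{5 + B}{2 B}$)
$s l{\left(F \right)} = 137 \frac{5 - -63}{2 \left(-7\right)} = 137 \cdot \frac{1}{2} \left(- \frac{1}{7}\right) \left(5 + 63\right) = 137 \cdot \frac{1}{2} \left(- \frac{1}{7}\right) 68 = 137 \left(- \frac{34}{7}\right) = - \frac{4658}{7}$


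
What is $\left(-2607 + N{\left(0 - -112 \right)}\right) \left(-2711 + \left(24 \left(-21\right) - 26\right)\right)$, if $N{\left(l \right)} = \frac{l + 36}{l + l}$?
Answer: $\frac{67577165}{8} \approx 8.4472 \cdot 10^{6}$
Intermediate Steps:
$N{\left(l \right)} = \frac{36 + l}{2 l}$
$\left(-2607 + N{\left(0 - -112 \right)}\right) \left(-2711 + \left(24 \left(-21\right) - 26\right)\right) = \left(-2607 + \frac{36 + \left(0 - -112\right)}{2 \left(0 - -112\right)}\right) \left(-2711 + \left(24 \left(-21\right) - 26\right)\right) = \left(-2607 + \frac{36 + \left(0 + 112\right)}{2 \left(0 + 112\right)}\right) \left(-2711 - 530\right) = \left(-2607 + \frac{36 + 112}{2 \cdot 112}\right) \left(-2711 - 530\right) = \left(-2607 + \frac{1}{2} \cdot \frac{1}{112} \cdot 148\right) \left(-3241\right) = \left(-2607 + \frac{37}{56}\right) \left(-3241\right) = \left(- \frac{145955}{56}\right) \left(-3241\right) = \frac{67577165}{8}$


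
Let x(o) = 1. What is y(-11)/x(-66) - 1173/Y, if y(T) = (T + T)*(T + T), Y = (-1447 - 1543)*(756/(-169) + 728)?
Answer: 591816503/1222760 ≈ 484.00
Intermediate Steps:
Y = -28123480/13 (Y = -2990*(756*(-1/169) + 728) = -2990*(-756/169 + 728) = -2990*122276/169 = -28123480/13 ≈ -2.1633e+6)
y(T) = 4*T² (y(T) = (2*T)*(2*T) = 4*T²)
y(-11)/x(-66) - 1173/Y = (4*(-11)²)/1 - 1173/(-28123480/13) = (4*121)*1 - 1173*(-13/28123480) = 484*1 + 663/1222760 = 484 + 663/1222760 = 591816503/1222760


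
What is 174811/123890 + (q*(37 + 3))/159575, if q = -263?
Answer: 81821977/60829990 ≈ 1.3451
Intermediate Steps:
174811/123890 + (q*(37 + 3))/159575 = 174811/123890 - 263*(37 + 3)/159575 = 174811*(1/123890) - 263*40*(1/159575) = 13447/9530 - 10520*1/159575 = 13447/9530 - 2104/31915 = 81821977/60829990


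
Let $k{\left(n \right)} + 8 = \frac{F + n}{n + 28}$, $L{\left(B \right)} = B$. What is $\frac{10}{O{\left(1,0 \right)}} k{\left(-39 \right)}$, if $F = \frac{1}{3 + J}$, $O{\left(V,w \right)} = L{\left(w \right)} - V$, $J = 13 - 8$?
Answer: $\frac{1965}{44} \approx 44.659$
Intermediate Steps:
$J = 5$
$O{\left(V,w \right)} = w - V$
$F = \frac{1}{8}$ ($F = \frac{1}{3 + 5} = \frac{1}{8} \approx 0.125$)
$k{\left(n \right)} = -8 + \frac{\frac{1}{8} + n}{28 + n}$ ($k{\left(n \right)} = -8 + \frac{\frac{1}{8} + n}{n + 28} = -8 + \frac{\frac{1}{8} + n}{28 + n}$)
$\frac{10}{O{\left(1,0 \right)}} k{\left(-39 \right)} = \frac{10}{0 - 1} \frac{-1791 - -2184}{8 \left(28 - 39\right)} = \frac{10}{0 - 1} \frac{-1791 + 2184}{8 \left(-11\right)} = \frac{10}{-1} \cdot \frac{1}{8} \left(- \frac{1}{11}\right) 393 = 10 \left(-1\right) \left(- \frac{393}{88}\right) = \left(-10\right) \left(- \frac{393}{88}\right) = \frac{1965}{44}$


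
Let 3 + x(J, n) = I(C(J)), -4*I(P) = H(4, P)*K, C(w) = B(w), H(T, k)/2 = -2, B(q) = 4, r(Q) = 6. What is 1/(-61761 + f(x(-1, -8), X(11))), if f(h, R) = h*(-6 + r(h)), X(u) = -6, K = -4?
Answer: -1/61761 ≈ -1.6191e-5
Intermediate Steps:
H(T, k) = -4 (H(T, k) = 2*(-2) = -4)
C(w) = 4
I(P) = -4 (I(P) = -(-1)*(-4) = -¼*16 = -4)
x(J, n) = -7 (x(J, n) = -3 - 4 = -7)
f(h, R) = 0 (f(h, R) = h*(-6 + 6) = h*0 = 0)
1/(-61761 + f(x(-1, -8), X(11))) = 1/(-61761 + 0) = 1/(-61761) = -1/61761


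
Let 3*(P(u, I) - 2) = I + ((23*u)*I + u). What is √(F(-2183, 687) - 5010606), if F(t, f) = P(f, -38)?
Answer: I*√46894803/3 ≈ 2282.7*I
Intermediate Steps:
P(u, I) = 2 + I/3 + u/3 + 23*I*u/3 (P(u, I) = 2 + (I + ((23*u)*I + u))/3 = 2 + (I + (23*I*u + u))/3 = 2 + (I + (u + 23*I*u))/3 = 2 + (I + u + 23*I*u)/3 = 2 + (I/3 + u/3 + 23*I*u/3) = 2 + I/3 + u/3 + 23*I*u/3)
F(t, f) = -32/3 - 291*f (F(t, f) = 2 + (⅓)*(-38) + f/3 + (23/3)*(-38)*f = 2 - 38/3 + f/3 - 874*f/3 = -32/3 - 291*f)
√(F(-2183, 687) - 5010606) = √((-32/3 - 291*687) - 5010606) = √((-32/3 - 199917) - 5010606) = √(-599783/3 - 5010606) = √(-15631601/3) = I*√46894803/3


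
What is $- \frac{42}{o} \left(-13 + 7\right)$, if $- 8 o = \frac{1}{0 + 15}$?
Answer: $-30240$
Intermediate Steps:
$o = - \frac{1}{120}$ ($o = - \frac{1}{8 \left(0 + 15\right)} = - \frac{1}{8 \cdot 15} = \left(- \frac{1}{8}\right) \frac{1}{15} = - \frac{1}{120} \approx -0.0083333$)
$- \frac{42}{o} \left(-13 + 7\right) = - \frac{42}{- \frac{1}{120}} \left(-13 + 7\right) = \left(-42\right) \left(-120\right) \left(-6\right) = 5040 \left(-6\right) = -30240$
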